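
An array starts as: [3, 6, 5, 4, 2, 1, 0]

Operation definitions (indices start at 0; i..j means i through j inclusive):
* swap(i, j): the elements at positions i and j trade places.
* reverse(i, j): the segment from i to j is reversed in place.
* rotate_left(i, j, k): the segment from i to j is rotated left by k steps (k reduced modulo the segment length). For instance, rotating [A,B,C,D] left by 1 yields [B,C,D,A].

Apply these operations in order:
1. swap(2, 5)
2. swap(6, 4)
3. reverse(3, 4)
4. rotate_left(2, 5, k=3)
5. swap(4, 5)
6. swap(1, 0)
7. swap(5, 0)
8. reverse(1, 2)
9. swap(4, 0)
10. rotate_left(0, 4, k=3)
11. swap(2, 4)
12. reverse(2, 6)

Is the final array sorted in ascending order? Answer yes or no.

Answer: no

Derivation:
After 1 (swap(2, 5)): [3, 6, 1, 4, 2, 5, 0]
After 2 (swap(6, 4)): [3, 6, 1, 4, 0, 5, 2]
After 3 (reverse(3, 4)): [3, 6, 1, 0, 4, 5, 2]
After 4 (rotate_left(2, 5, k=3)): [3, 6, 5, 1, 0, 4, 2]
After 5 (swap(4, 5)): [3, 6, 5, 1, 4, 0, 2]
After 6 (swap(1, 0)): [6, 3, 5, 1, 4, 0, 2]
After 7 (swap(5, 0)): [0, 3, 5, 1, 4, 6, 2]
After 8 (reverse(1, 2)): [0, 5, 3, 1, 4, 6, 2]
After 9 (swap(4, 0)): [4, 5, 3, 1, 0, 6, 2]
After 10 (rotate_left(0, 4, k=3)): [1, 0, 4, 5, 3, 6, 2]
After 11 (swap(2, 4)): [1, 0, 3, 5, 4, 6, 2]
After 12 (reverse(2, 6)): [1, 0, 2, 6, 4, 5, 3]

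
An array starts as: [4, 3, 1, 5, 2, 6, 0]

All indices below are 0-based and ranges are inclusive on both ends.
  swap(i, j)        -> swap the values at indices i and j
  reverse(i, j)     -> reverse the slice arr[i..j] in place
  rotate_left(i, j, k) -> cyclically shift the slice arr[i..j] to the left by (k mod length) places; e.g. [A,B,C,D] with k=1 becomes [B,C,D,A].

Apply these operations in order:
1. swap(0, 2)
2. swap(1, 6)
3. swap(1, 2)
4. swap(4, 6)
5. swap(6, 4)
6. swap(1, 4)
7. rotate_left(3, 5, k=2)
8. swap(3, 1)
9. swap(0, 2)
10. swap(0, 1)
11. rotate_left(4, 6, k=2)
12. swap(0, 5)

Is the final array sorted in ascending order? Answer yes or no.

Answer: no

Derivation:
After 1 (swap(0, 2)): [1, 3, 4, 5, 2, 6, 0]
After 2 (swap(1, 6)): [1, 0, 4, 5, 2, 6, 3]
After 3 (swap(1, 2)): [1, 4, 0, 5, 2, 6, 3]
After 4 (swap(4, 6)): [1, 4, 0, 5, 3, 6, 2]
After 5 (swap(6, 4)): [1, 4, 0, 5, 2, 6, 3]
After 6 (swap(1, 4)): [1, 2, 0, 5, 4, 6, 3]
After 7 (rotate_left(3, 5, k=2)): [1, 2, 0, 6, 5, 4, 3]
After 8 (swap(3, 1)): [1, 6, 0, 2, 5, 4, 3]
After 9 (swap(0, 2)): [0, 6, 1, 2, 5, 4, 3]
After 10 (swap(0, 1)): [6, 0, 1, 2, 5, 4, 3]
After 11 (rotate_left(4, 6, k=2)): [6, 0, 1, 2, 3, 5, 4]
After 12 (swap(0, 5)): [5, 0, 1, 2, 3, 6, 4]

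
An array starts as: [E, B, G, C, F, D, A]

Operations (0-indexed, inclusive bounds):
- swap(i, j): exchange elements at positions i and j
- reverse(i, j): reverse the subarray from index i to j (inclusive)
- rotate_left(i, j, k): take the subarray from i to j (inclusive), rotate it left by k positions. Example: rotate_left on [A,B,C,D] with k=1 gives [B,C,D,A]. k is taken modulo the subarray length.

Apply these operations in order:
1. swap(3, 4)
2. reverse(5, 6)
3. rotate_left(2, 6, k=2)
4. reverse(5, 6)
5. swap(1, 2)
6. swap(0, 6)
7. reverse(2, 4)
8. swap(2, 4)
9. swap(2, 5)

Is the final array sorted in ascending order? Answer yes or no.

After 1 (swap(3, 4)): [E, B, G, F, C, D, A]
After 2 (reverse(5, 6)): [E, B, G, F, C, A, D]
After 3 (rotate_left(2, 6, k=2)): [E, B, C, A, D, G, F]
After 4 (reverse(5, 6)): [E, B, C, A, D, F, G]
After 5 (swap(1, 2)): [E, C, B, A, D, F, G]
After 6 (swap(0, 6)): [G, C, B, A, D, F, E]
After 7 (reverse(2, 4)): [G, C, D, A, B, F, E]
After 8 (swap(2, 4)): [G, C, B, A, D, F, E]
After 9 (swap(2, 5)): [G, C, F, A, D, B, E]

Answer: no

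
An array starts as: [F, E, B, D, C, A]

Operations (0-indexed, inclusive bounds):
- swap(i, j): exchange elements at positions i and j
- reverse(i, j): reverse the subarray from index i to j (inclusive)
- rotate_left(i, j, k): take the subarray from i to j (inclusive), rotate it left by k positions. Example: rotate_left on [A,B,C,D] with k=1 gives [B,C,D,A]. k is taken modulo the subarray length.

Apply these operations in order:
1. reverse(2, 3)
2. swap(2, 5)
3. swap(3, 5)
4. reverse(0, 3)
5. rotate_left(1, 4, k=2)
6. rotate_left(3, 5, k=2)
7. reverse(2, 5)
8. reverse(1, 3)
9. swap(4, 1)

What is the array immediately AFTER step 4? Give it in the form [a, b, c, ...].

After 1 (reverse(2, 3)): [F, E, D, B, C, A]
After 2 (swap(2, 5)): [F, E, A, B, C, D]
After 3 (swap(3, 5)): [F, E, A, D, C, B]
After 4 (reverse(0, 3)): [D, A, E, F, C, B]

Answer: [D, A, E, F, C, B]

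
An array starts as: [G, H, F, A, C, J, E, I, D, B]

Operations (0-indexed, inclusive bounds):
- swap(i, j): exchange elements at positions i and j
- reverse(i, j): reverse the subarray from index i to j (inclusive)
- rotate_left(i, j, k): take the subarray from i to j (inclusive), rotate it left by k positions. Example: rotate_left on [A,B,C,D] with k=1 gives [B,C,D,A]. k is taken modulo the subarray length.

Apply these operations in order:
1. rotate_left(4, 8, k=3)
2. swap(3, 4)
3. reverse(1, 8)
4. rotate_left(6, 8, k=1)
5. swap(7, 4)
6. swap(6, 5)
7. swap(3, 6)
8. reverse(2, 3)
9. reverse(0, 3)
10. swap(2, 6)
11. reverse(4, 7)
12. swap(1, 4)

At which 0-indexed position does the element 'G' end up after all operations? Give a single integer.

After 1 (rotate_left(4, 8, k=3)): [G, H, F, A, I, D, C, J, E, B]
After 2 (swap(3, 4)): [G, H, F, I, A, D, C, J, E, B]
After 3 (reverse(1, 8)): [G, E, J, C, D, A, I, F, H, B]
After 4 (rotate_left(6, 8, k=1)): [G, E, J, C, D, A, F, H, I, B]
After 5 (swap(7, 4)): [G, E, J, C, H, A, F, D, I, B]
After 6 (swap(6, 5)): [G, E, J, C, H, F, A, D, I, B]
After 7 (swap(3, 6)): [G, E, J, A, H, F, C, D, I, B]
After 8 (reverse(2, 3)): [G, E, A, J, H, F, C, D, I, B]
After 9 (reverse(0, 3)): [J, A, E, G, H, F, C, D, I, B]
After 10 (swap(2, 6)): [J, A, C, G, H, F, E, D, I, B]
After 11 (reverse(4, 7)): [J, A, C, G, D, E, F, H, I, B]
After 12 (swap(1, 4)): [J, D, C, G, A, E, F, H, I, B]

Answer: 3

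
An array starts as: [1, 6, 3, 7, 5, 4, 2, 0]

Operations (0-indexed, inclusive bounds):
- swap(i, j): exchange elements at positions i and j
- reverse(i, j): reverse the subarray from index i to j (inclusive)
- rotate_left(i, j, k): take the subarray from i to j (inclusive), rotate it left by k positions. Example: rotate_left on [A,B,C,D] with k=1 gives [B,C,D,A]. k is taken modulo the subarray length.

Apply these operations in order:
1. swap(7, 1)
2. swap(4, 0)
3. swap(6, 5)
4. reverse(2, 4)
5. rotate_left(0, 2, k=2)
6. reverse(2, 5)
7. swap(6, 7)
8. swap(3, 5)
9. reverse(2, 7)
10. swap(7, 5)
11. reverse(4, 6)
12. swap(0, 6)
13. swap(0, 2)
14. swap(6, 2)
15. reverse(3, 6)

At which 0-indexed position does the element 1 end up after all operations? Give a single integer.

After 1 (swap(7, 1)): [1, 0, 3, 7, 5, 4, 2, 6]
After 2 (swap(4, 0)): [5, 0, 3, 7, 1, 4, 2, 6]
After 3 (swap(6, 5)): [5, 0, 3, 7, 1, 2, 4, 6]
After 4 (reverse(2, 4)): [5, 0, 1, 7, 3, 2, 4, 6]
After 5 (rotate_left(0, 2, k=2)): [1, 5, 0, 7, 3, 2, 4, 6]
After 6 (reverse(2, 5)): [1, 5, 2, 3, 7, 0, 4, 6]
After 7 (swap(6, 7)): [1, 5, 2, 3, 7, 0, 6, 4]
After 8 (swap(3, 5)): [1, 5, 2, 0, 7, 3, 6, 4]
After 9 (reverse(2, 7)): [1, 5, 4, 6, 3, 7, 0, 2]
After 10 (swap(7, 5)): [1, 5, 4, 6, 3, 2, 0, 7]
After 11 (reverse(4, 6)): [1, 5, 4, 6, 0, 2, 3, 7]
After 12 (swap(0, 6)): [3, 5, 4, 6, 0, 2, 1, 7]
After 13 (swap(0, 2)): [4, 5, 3, 6, 0, 2, 1, 7]
After 14 (swap(6, 2)): [4, 5, 1, 6, 0, 2, 3, 7]
After 15 (reverse(3, 6)): [4, 5, 1, 3, 2, 0, 6, 7]

Answer: 2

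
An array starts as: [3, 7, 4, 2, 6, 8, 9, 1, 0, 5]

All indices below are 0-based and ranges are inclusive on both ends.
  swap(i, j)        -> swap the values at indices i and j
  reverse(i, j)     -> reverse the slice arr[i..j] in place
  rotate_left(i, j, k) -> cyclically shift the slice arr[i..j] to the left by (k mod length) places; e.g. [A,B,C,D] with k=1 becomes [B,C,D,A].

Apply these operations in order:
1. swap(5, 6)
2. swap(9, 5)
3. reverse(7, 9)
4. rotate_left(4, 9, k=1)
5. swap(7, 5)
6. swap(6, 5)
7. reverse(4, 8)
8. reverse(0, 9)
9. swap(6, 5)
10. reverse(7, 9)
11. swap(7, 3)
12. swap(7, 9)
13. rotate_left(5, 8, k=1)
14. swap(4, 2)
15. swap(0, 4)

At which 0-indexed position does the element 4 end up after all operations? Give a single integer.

After 1 (swap(5, 6)): [3, 7, 4, 2, 6, 9, 8, 1, 0, 5]
After 2 (swap(9, 5)): [3, 7, 4, 2, 6, 5, 8, 1, 0, 9]
After 3 (reverse(7, 9)): [3, 7, 4, 2, 6, 5, 8, 9, 0, 1]
After 4 (rotate_left(4, 9, k=1)): [3, 7, 4, 2, 5, 8, 9, 0, 1, 6]
After 5 (swap(7, 5)): [3, 7, 4, 2, 5, 0, 9, 8, 1, 6]
After 6 (swap(6, 5)): [3, 7, 4, 2, 5, 9, 0, 8, 1, 6]
After 7 (reverse(4, 8)): [3, 7, 4, 2, 1, 8, 0, 9, 5, 6]
After 8 (reverse(0, 9)): [6, 5, 9, 0, 8, 1, 2, 4, 7, 3]
After 9 (swap(6, 5)): [6, 5, 9, 0, 8, 2, 1, 4, 7, 3]
After 10 (reverse(7, 9)): [6, 5, 9, 0, 8, 2, 1, 3, 7, 4]
After 11 (swap(7, 3)): [6, 5, 9, 3, 8, 2, 1, 0, 7, 4]
After 12 (swap(7, 9)): [6, 5, 9, 3, 8, 2, 1, 4, 7, 0]
After 13 (rotate_left(5, 8, k=1)): [6, 5, 9, 3, 8, 1, 4, 7, 2, 0]
After 14 (swap(4, 2)): [6, 5, 8, 3, 9, 1, 4, 7, 2, 0]
After 15 (swap(0, 4)): [9, 5, 8, 3, 6, 1, 4, 7, 2, 0]

Answer: 6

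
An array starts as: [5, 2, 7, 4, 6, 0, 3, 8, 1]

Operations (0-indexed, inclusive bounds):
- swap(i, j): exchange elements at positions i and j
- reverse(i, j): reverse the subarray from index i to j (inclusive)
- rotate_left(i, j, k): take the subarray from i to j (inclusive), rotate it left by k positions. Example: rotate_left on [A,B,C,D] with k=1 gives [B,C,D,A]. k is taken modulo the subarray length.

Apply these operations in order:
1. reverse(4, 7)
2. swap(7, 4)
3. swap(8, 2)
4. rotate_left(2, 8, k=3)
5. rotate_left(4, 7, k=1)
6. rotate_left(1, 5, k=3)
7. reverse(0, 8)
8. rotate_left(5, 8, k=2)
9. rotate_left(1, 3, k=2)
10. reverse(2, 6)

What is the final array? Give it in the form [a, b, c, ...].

After 1 (reverse(4, 7)): [5, 2, 7, 4, 8, 3, 0, 6, 1]
After 2 (swap(7, 4)): [5, 2, 7, 4, 6, 3, 0, 8, 1]
After 3 (swap(8, 2)): [5, 2, 1, 4, 6, 3, 0, 8, 7]
After 4 (rotate_left(2, 8, k=3)): [5, 2, 3, 0, 8, 7, 1, 4, 6]
After 5 (rotate_left(4, 7, k=1)): [5, 2, 3, 0, 7, 1, 4, 8, 6]
After 6 (rotate_left(1, 5, k=3)): [5, 7, 1, 2, 3, 0, 4, 8, 6]
After 7 (reverse(0, 8)): [6, 8, 4, 0, 3, 2, 1, 7, 5]
After 8 (rotate_left(5, 8, k=2)): [6, 8, 4, 0, 3, 7, 5, 2, 1]
After 9 (rotate_left(1, 3, k=2)): [6, 0, 8, 4, 3, 7, 5, 2, 1]
After 10 (reverse(2, 6)): [6, 0, 5, 7, 3, 4, 8, 2, 1]

Answer: [6, 0, 5, 7, 3, 4, 8, 2, 1]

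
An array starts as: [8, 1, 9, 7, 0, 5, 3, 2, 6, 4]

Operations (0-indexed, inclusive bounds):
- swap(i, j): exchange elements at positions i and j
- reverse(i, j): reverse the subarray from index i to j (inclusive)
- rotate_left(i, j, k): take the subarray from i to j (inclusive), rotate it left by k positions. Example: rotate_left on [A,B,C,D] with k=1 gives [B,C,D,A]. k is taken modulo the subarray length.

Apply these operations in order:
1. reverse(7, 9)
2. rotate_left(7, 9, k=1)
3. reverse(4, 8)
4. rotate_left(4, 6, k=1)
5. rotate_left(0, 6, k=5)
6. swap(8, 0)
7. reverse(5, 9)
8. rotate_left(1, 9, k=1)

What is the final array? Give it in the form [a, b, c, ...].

After 1 (reverse(7, 9)): [8, 1, 9, 7, 0, 5, 3, 4, 6, 2]
After 2 (rotate_left(7, 9, k=1)): [8, 1, 9, 7, 0, 5, 3, 6, 2, 4]
After 3 (reverse(4, 8)): [8, 1, 9, 7, 2, 6, 3, 5, 0, 4]
After 4 (rotate_left(4, 6, k=1)): [8, 1, 9, 7, 6, 3, 2, 5, 0, 4]
After 5 (rotate_left(0, 6, k=5)): [3, 2, 8, 1, 9, 7, 6, 5, 0, 4]
After 6 (swap(8, 0)): [0, 2, 8, 1, 9, 7, 6, 5, 3, 4]
After 7 (reverse(5, 9)): [0, 2, 8, 1, 9, 4, 3, 5, 6, 7]
After 8 (rotate_left(1, 9, k=1)): [0, 8, 1, 9, 4, 3, 5, 6, 7, 2]

Answer: [0, 8, 1, 9, 4, 3, 5, 6, 7, 2]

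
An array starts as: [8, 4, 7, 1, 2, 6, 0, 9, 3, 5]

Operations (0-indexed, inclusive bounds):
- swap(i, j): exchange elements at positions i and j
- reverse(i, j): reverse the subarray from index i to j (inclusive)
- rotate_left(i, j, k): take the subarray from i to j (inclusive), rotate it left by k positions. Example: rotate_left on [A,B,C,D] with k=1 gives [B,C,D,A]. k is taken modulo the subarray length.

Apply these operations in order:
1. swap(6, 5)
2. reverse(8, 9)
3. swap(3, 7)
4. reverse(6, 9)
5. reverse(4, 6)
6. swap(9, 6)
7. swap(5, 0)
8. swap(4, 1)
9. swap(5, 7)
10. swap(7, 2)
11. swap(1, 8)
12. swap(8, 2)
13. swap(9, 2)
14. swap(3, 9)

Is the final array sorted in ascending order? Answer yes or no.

After 1 (swap(6, 5)): [8, 4, 7, 1, 2, 0, 6, 9, 3, 5]
After 2 (reverse(8, 9)): [8, 4, 7, 1, 2, 0, 6, 9, 5, 3]
After 3 (swap(3, 7)): [8, 4, 7, 9, 2, 0, 6, 1, 5, 3]
After 4 (reverse(6, 9)): [8, 4, 7, 9, 2, 0, 3, 5, 1, 6]
After 5 (reverse(4, 6)): [8, 4, 7, 9, 3, 0, 2, 5, 1, 6]
After 6 (swap(9, 6)): [8, 4, 7, 9, 3, 0, 6, 5, 1, 2]
After 7 (swap(5, 0)): [0, 4, 7, 9, 3, 8, 6, 5, 1, 2]
After 8 (swap(4, 1)): [0, 3, 7, 9, 4, 8, 6, 5, 1, 2]
After 9 (swap(5, 7)): [0, 3, 7, 9, 4, 5, 6, 8, 1, 2]
After 10 (swap(7, 2)): [0, 3, 8, 9, 4, 5, 6, 7, 1, 2]
After 11 (swap(1, 8)): [0, 1, 8, 9, 4, 5, 6, 7, 3, 2]
After 12 (swap(8, 2)): [0, 1, 3, 9, 4, 5, 6, 7, 8, 2]
After 13 (swap(9, 2)): [0, 1, 2, 9, 4, 5, 6, 7, 8, 3]
After 14 (swap(3, 9)): [0, 1, 2, 3, 4, 5, 6, 7, 8, 9]

Answer: yes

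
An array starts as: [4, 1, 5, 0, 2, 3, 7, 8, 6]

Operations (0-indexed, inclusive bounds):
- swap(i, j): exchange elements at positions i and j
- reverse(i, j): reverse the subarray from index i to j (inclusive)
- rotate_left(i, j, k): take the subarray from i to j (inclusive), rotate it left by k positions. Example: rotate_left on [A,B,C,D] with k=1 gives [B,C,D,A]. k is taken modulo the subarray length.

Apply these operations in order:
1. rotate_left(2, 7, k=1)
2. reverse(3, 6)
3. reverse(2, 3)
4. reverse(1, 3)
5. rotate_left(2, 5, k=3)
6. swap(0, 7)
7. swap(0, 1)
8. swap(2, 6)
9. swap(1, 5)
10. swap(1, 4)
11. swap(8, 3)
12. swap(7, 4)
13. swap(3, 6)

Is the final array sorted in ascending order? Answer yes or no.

Answer: yes

Derivation:
After 1 (rotate_left(2, 7, k=1)): [4, 1, 0, 2, 3, 7, 8, 5, 6]
After 2 (reverse(3, 6)): [4, 1, 0, 8, 7, 3, 2, 5, 6]
After 3 (reverse(2, 3)): [4, 1, 8, 0, 7, 3, 2, 5, 6]
After 4 (reverse(1, 3)): [4, 0, 8, 1, 7, 3, 2, 5, 6]
After 5 (rotate_left(2, 5, k=3)): [4, 0, 3, 8, 1, 7, 2, 5, 6]
After 6 (swap(0, 7)): [5, 0, 3, 8, 1, 7, 2, 4, 6]
After 7 (swap(0, 1)): [0, 5, 3, 8, 1, 7, 2, 4, 6]
After 8 (swap(2, 6)): [0, 5, 2, 8, 1, 7, 3, 4, 6]
After 9 (swap(1, 5)): [0, 7, 2, 8, 1, 5, 3, 4, 6]
After 10 (swap(1, 4)): [0, 1, 2, 8, 7, 5, 3, 4, 6]
After 11 (swap(8, 3)): [0, 1, 2, 6, 7, 5, 3, 4, 8]
After 12 (swap(7, 4)): [0, 1, 2, 6, 4, 5, 3, 7, 8]
After 13 (swap(3, 6)): [0, 1, 2, 3, 4, 5, 6, 7, 8]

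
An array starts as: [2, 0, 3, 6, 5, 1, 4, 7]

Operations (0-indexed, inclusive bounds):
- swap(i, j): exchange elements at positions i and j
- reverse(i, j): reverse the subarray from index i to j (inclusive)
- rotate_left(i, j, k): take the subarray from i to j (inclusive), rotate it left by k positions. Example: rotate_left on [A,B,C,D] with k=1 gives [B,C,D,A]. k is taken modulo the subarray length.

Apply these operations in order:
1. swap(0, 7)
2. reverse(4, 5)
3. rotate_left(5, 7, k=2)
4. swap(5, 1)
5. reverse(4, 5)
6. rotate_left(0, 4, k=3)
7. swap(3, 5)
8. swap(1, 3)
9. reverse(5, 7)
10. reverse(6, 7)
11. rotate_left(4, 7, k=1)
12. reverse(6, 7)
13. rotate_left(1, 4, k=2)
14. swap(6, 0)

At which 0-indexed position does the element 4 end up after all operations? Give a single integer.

After 1 (swap(0, 7)): [7, 0, 3, 6, 5, 1, 4, 2]
After 2 (reverse(4, 5)): [7, 0, 3, 6, 1, 5, 4, 2]
After 3 (rotate_left(5, 7, k=2)): [7, 0, 3, 6, 1, 2, 5, 4]
After 4 (swap(5, 1)): [7, 2, 3, 6, 1, 0, 5, 4]
After 5 (reverse(4, 5)): [7, 2, 3, 6, 0, 1, 5, 4]
After 6 (rotate_left(0, 4, k=3)): [6, 0, 7, 2, 3, 1, 5, 4]
After 7 (swap(3, 5)): [6, 0, 7, 1, 3, 2, 5, 4]
After 8 (swap(1, 3)): [6, 1, 7, 0, 3, 2, 5, 4]
After 9 (reverse(5, 7)): [6, 1, 7, 0, 3, 4, 5, 2]
After 10 (reverse(6, 7)): [6, 1, 7, 0, 3, 4, 2, 5]
After 11 (rotate_left(4, 7, k=1)): [6, 1, 7, 0, 4, 2, 5, 3]
After 12 (reverse(6, 7)): [6, 1, 7, 0, 4, 2, 3, 5]
After 13 (rotate_left(1, 4, k=2)): [6, 0, 4, 1, 7, 2, 3, 5]
After 14 (swap(6, 0)): [3, 0, 4, 1, 7, 2, 6, 5]

Answer: 2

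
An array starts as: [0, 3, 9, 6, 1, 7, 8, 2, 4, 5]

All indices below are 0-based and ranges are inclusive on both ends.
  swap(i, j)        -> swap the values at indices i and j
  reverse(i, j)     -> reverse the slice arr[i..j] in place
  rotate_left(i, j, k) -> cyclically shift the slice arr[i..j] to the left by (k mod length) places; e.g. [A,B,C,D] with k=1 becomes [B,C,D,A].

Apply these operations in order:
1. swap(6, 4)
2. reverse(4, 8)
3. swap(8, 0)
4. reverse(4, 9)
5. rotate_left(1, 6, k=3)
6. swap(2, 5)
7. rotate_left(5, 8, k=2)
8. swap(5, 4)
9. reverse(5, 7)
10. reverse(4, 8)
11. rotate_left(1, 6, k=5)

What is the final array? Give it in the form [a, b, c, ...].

Answer: [8, 2, 5, 9, 7, 6, 3, 0, 1, 4]

Derivation:
After 1 (swap(6, 4)): [0, 3, 9, 6, 8, 7, 1, 2, 4, 5]
After 2 (reverse(4, 8)): [0, 3, 9, 6, 4, 2, 1, 7, 8, 5]
After 3 (swap(8, 0)): [8, 3, 9, 6, 4, 2, 1, 7, 0, 5]
After 4 (reverse(4, 9)): [8, 3, 9, 6, 5, 0, 7, 1, 2, 4]
After 5 (rotate_left(1, 6, k=3)): [8, 5, 0, 7, 3, 9, 6, 1, 2, 4]
After 6 (swap(2, 5)): [8, 5, 9, 7, 3, 0, 6, 1, 2, 4]
After 7 (rotate_left(5, 8, k=2)): [8, 5, 9, 7, 3, 1, 2, 0, 6, 4]
After 8 (swap(5, 4)): [8, 5, 9, 7, 1, 3, 2, 0, 6, 4]
After 9 (reverse(5, 7)): [8, 5, 9, 7, 1, 0, 2, 3, 6, 4]
After 10 (reverse(4, 8)): [8, 5, 9, 7, 6, 3, 2, 0, 1, 4]
After 11 (rotate_left(1, 6, k=5)): [8, 2, 5, 9, 7, 6, 3, 0, 1, 4]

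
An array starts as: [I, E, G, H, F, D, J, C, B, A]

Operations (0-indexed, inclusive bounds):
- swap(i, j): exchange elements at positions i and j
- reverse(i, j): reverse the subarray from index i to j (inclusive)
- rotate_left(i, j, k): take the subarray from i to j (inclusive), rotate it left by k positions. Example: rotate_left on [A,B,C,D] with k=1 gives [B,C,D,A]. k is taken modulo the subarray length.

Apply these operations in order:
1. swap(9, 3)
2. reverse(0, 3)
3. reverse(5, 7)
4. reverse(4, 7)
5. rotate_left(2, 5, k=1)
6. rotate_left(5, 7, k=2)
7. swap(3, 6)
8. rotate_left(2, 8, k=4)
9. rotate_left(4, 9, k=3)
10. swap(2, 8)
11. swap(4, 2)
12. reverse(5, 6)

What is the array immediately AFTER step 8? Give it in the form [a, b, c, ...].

Answer: [A, G, D, C, B, I, E, J, F, H]

Derivation:
After 1 (swap(9, 3)): [I, E, G, A, F, D, J, C, B, H]
After 2 (reverse(0, 3)): [A, G, E, I, F, D, J, C, B, H]
After 3 (reverse(5, 7)): [A, G, E, I, F, C, J, D, B, H]
After 4 (reverse(4, 7)): [A, G, E, I, D, J, C, F, B, H]
After 5 (rotate_left(2, 5, k=1)): [A, G, I, D, J, E, C, F, B, H]
After 6 (rotate_left(5, 7, k=2)): [A, G, I, D, J, F, E, C, B, H]
After 7 (swap(3, 6)): [A, G, I, E, J, F, D, C, B, H]
After 8 (rotate_left(2, 8, k=4)): [A, G, D, C, B, I, E, J, F, H]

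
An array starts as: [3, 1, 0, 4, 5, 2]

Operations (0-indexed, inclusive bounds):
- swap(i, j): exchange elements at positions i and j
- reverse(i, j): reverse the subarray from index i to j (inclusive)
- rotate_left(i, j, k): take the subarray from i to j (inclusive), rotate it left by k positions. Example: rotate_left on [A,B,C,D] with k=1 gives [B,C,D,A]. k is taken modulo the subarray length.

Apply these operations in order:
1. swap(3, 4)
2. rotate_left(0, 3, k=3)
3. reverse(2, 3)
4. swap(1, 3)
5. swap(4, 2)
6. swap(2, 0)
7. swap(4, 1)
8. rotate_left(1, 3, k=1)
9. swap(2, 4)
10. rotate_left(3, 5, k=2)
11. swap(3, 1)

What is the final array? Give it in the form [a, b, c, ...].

After 1 (swap(3, 4)): [3, 1, 0, 5, 4, 2]
After 2 (rotate_left(0, 3, k=3)): [5, 3, 1, 0, 4, 2]
After 3 (reverse(2, 3)): [5, 3, 0, 1, 4, 2]
After 4 (swap(1, 3)): [5, 1, 0, 3, 4, 2]
After 5 (swap(4, 2)): [5, 1, 4, 3, 0, 2]
After 6 (swap(2, 0)): [4, 1, 5, 3, 0, 2]
After 7 (swap(4, 1)): [4, 0, 5, 3, 1, 2]
After 8 (rotate_left(1, 3, k=1)): [4, 5, 3, 0, 1, 2]
After 9 (swap(2, 4)): [4, 5, 1, 0, 3, 2]
After 10 (rotate_left(3, 5, k=2)): [4, 5, 1, 2, 0, 3]
After 11 (swap(3, 1)): [4, 2, 1, 5, 0, 3]

Answer: [4, 2, 1, 5, 0, 3]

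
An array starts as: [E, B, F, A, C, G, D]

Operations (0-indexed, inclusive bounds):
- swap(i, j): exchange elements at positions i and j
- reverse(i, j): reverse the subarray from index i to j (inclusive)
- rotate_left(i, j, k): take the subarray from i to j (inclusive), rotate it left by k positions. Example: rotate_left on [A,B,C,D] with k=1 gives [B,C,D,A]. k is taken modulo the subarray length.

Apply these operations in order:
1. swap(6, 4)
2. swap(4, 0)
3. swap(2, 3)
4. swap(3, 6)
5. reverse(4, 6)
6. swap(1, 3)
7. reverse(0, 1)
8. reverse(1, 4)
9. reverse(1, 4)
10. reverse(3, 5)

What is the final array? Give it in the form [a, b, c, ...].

After 1 (swap(6, 4)): [E, B, F, A, D, G, C]
After 2 (swap(4, 0)): [D, B, F, A, E, G, C]
After 3 (swap(2, 3)): [D, B, A, F, E, G, C]
After 4 (swap(3, 6)): [D, B, A, C, E, G, F]
After 5 (reverse(4, 6)): [D, B, A, C, F, G, E]
After 6 (swap(1, 3)): [D, C, A, B, F, G, E]
After 7 (reverse(0, 1)): [C, D, A, B, F, G, E]
After 8 (reverse(1, 4)): [C, F, B, A, D, G, E]
After 9 (reverse(1, 4)): [C, D, A, B, F, G, E]
After 10 (reverse(3, 5)): [C, D, A, G, F, B, E]

Answer: [C, D, A, G, F, B, E]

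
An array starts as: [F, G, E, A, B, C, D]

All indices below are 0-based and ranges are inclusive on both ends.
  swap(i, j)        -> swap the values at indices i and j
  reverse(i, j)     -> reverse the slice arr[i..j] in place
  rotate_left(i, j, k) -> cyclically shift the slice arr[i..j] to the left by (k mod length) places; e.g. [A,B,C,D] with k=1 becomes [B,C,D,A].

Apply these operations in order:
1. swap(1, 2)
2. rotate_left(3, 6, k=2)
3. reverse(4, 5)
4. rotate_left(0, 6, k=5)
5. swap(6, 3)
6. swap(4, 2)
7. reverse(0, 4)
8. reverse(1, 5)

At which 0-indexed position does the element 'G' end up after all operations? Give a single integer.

After 1 (swap(1, 2)): [F, E, G, A, B, C, D]
After 2 (rotate_left(3, 6, k=2)): [F, E, G, C, D, A, B]
After 3 (reverse(4, 5)): [F, E, G, C, A, D, B]
After 4 (rotate_left(0, 6, k=5)): [D, B, F, E, G, C, A]
After 5 (swap(6, 3)): [D, B, F, A, G, C, E]
After 6 (swap(4, 2)): [D, B, G, A, F, C, E]
After 7 (reverse(0, 4)): [F, A, G, B, D, C, E]
After 8 (reverse(1, 5)): [F, C, D, B, G, A, E]

Answer: 4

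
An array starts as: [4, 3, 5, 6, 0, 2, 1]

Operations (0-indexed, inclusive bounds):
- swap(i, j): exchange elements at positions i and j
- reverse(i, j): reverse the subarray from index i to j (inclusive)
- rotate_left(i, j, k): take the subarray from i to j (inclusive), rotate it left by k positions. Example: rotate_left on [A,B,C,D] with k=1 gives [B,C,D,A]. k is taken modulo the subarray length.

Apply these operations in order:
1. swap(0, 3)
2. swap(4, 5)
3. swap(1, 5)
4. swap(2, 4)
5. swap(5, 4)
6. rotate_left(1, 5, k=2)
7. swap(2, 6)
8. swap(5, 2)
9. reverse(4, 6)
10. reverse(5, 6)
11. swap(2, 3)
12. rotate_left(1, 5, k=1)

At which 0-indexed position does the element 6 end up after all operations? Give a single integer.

After 1 (swap(0, 3)): [6, 3, 5, 4, 0, 2, 1]
After 2 (swap(4, 5)): [6, 3, 5, 4, 2, 0, 1]
After 3 (swap(1, 5)): [6, 0, 5, 4, 2, 3, 1]
After 4 (swap(2, 4)): [6, 0, 2, 4, 5, 3, 1]
After 5 (swap(5, 4)): [6, 0, 2, 4, 3, 5, 1]
After 6 (rotate_left(1, 5, k=2)): [6, 4, 3, 5, 0, 2, 1]
After 7 (swap(2, 6)): [6, 4, 1, 5, 0, 2, 3]
After 8 (swap(5, 2)): [6, 4, 2, 5, 0, 1, 3]
After 9 (reverse(4, 6)): [6, 4, 2, 5, 3, 1, 0]
After 10 (reverse(5, 6)): [6, 4, 2, 5, 3, 0, 1]
After 11 (swap(2, 3)): [6, 4, 5, 2, 3, 0, 1]
After 12 (rotate_left(1, 5, k=1)): [6, 5, 2, 3, 0, 4, 1]

Answer: 0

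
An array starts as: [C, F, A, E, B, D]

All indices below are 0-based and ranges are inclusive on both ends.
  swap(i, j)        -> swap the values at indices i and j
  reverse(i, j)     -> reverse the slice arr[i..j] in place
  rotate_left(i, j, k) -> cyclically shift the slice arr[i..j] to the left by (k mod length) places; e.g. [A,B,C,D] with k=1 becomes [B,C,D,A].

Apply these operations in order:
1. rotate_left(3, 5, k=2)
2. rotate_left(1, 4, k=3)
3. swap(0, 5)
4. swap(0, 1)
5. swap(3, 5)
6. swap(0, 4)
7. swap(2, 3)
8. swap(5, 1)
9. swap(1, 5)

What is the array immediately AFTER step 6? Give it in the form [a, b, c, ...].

Answer: [D, B, F, C, E, A]

Derivation:
After 1 (rotate_left(3, 5, k=2)): [C, F, A, D, E, B]
After 2 (rotate_left(1, 4, k=3)): [C, E, F, A, D, B]
After 3 (swap(0, 5)): [B, E, F, A, D, C]
After 4 (swap(0, 1)): [E, B, F, A, D, C]
After 5 (swap(3, 5)): [E, B, F, C, D, A]
After 6 (swap(0, 4)): [D, B, F, C, E, A]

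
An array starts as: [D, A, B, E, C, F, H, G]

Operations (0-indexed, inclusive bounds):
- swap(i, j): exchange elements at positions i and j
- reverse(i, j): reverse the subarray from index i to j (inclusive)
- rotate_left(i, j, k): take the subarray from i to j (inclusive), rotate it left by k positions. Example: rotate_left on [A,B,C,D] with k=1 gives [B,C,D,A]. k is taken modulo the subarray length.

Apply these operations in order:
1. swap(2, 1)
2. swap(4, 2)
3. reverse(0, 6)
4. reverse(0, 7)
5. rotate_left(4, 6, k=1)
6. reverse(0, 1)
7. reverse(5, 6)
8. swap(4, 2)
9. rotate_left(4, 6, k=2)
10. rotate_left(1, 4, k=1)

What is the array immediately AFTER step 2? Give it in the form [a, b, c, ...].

After 1 (swap(2, 1)): [D, B, A, E, C, F, H, G]
After 2 (swap(4, 2)): [D, B, C, E, A, F, H, G]

Answer: [D, B, C, E, A, F, H, G]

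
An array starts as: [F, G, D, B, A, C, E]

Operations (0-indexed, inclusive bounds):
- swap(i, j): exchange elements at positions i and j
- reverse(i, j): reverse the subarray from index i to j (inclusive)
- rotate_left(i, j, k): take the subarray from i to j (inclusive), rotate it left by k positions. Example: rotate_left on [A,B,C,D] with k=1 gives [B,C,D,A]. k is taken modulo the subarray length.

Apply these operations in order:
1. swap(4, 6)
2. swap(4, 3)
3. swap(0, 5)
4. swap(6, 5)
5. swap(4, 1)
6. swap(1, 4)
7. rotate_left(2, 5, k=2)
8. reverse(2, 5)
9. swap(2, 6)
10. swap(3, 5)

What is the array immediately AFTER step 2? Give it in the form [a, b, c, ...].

Answer: [F, G, D, E, B, C, A]

Derivation:
After 1 (swap(4, 6)): [F, G, D, B, E, C, A]
After 2 (swap(4, 3)): [F, G, D, E, B, C, A]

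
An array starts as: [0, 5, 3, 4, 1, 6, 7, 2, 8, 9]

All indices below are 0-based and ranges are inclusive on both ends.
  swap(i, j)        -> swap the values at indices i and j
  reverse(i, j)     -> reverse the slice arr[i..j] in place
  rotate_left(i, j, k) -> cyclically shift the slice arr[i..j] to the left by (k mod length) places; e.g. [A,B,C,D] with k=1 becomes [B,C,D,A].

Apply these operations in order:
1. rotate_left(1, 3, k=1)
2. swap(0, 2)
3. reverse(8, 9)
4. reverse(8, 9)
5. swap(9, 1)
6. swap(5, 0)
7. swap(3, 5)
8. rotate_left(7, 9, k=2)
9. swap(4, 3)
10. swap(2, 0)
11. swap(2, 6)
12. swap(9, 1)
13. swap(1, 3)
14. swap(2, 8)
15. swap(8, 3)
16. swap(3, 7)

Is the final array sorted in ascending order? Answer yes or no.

After 1 (rotate_left(1, 3, k=1)): [0, 3, 4, 5, 1, 6, 7, 2, 8, 9]
After 2 (swap(0, 2)): [4, 3, 0, 5, 1, 6, 7, 2, 8, 9]
After 3 (reverse(8, 9)): [4, 3, 0, 5, 1, 6, 7, 2, 9, 8]
After 4 (reverse(8, 9)): [4, 3, 0, 5, 1, 6, 7, 2, 8, 9]
After 5 (swap(9, 1)): [4, 9, 0, 5, 1, 6, 7, 2, 8, 3]
After 6 (swap(5, 0)): [6, 9, 0, 5, 1, 4, 7, 2, 8, 3]
After 7 (swap(3, 5)): [6, 9, 0, 4, 1, 5, 7, 2, 8, 3]
After 8 (rotate_left(7, 9, k=2)): [6, 9, 0, 4, 1, 5, 7, 3, 2, 8]
After 9 (swap(4, 3)): [6, 9, 0, 1, 4, 5, 7, 3, 2, 8]
After 10 (swap(2, 0)): [0, 9, 6, 1, 4, 5, 7, 3, 2, 8]
After 11 (swap(2, 6)): [0, 9, 7, 1, 4, 5, 6, 3, 2, 8]
After 12 (swap(9, 1)): [0, 8, 7, 1, 4, 5, 6, 3, 2, 9]
After 13 (swap(1, 3)): [0, 1, 7, 8, 4, 5, 6, 3, 2, 9]
After 14 (swap(2, 8)): [0, 1, 2, 8, 4, 5, 6, 3, 7, 9]
After 15 (swap(8, 3)): [0, 1, 2, 7, 4, 5, 6, 3, 8, 9]
After 16 (swap(3, 7)): [0, 1, 2, 3, 4, 5, 6, 7, 8, 9]

Answer: yes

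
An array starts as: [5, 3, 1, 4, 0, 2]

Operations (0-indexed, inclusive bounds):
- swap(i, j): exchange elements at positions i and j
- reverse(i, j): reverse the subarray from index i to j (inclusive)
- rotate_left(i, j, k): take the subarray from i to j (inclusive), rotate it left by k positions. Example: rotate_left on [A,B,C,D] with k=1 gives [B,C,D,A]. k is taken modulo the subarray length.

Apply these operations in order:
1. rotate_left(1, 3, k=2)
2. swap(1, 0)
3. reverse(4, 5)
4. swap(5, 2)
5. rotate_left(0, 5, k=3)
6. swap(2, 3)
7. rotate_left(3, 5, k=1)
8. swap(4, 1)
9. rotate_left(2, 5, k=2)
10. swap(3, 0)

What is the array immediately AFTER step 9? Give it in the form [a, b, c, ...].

Answer: [1, 0, 2, 3, 4, 5]

Derivation:
After 1 (rotate_left(1, 3, k=2)): [5, 4, 3, 1, 0, 2]
After 2 (swap(1, 0)): [4, 5, 3, 1, 0, 2]
After 3 (reverse(4, 5)): [4, 5, 3, 1, 2, 0]
After 4 (swap(5, 2)): [4, 5, 0, 1, 2, 3]
After 5 (rotate_left(0, 5, k=3)): [1, 2, 3, 4, 5, 0]
After 6 (swap(2, 3)): [1, 2, 4, 3, 5, 0]
After 7 (rotate_left(3, 5, k=1)): [1, 2, 4, 5, 0, 3]
After 8 (swap(4, 1)): [1, 0, 4, 5, 2, 3]
After 9 (rotate_left(2, 5, k=2)): [1, 0, 2, 3, 4, 5]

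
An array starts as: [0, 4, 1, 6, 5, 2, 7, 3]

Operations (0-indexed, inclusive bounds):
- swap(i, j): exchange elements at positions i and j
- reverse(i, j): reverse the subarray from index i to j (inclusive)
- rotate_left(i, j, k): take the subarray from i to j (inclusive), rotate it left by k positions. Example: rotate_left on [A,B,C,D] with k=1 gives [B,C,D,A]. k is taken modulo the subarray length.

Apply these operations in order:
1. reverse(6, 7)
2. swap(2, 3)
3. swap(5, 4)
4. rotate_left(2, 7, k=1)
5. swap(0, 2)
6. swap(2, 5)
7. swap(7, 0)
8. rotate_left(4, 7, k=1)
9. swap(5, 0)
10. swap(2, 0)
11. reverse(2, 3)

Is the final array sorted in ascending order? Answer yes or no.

After 1 (reverse(6, 7)): [0, 4, 1, 6, 5, 2, 3, 7]
After 2 (swap(2, 3)): [0, 4, 6, 1, 5, 2, 3, 7]
After 3 (swap(5, 4)): [0, 4, 6, 1, 2, 5, 3, 7]
After 4 (rotate_left(2, 7, k=1)): [0, 4, 1, 2, 5, 3, 7, 6]
After 5 (swap(0, 2)): [1, 4, 0, 2, 5, 3, 7, 6]
After 6 (swap(2, 5)): [1, 4, 3, 2, 5, 0, 7, 6]
After 7 (swap(7, 0)): [6, 4, 3, 2, 5, 0, 7, 1]
After 8 (rotate_left(4, 7, k=1)): [6, 4, 3, 2, 0, 7, 1, 5]
After 9 (swap(5, 0)): [7, 4, 3, 2, 0, 6, 1, 5]
After 10 (swap(2, 0)): [3, 4, 7, 2, 0, 6, 1, 5]
After 11 (reverse(2, 3)): [3, 4, 2, 7, 0, 6, 1, 5]

Answer: no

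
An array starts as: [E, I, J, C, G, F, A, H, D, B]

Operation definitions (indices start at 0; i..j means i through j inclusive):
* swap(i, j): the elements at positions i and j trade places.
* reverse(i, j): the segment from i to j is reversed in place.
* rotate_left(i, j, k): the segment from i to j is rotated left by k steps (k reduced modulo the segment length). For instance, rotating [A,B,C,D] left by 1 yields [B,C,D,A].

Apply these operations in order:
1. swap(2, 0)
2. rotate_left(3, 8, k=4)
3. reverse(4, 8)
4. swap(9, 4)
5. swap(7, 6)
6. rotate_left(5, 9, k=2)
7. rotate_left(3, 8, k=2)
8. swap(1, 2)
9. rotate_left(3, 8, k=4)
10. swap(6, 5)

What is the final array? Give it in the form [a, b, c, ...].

After 1 (swap(2, 0)): [J, I, E, C, G, F, A, H, D, B]
After 2 (rotate_left(3, 8, k=4)): [J, I, E, H, D, C, G, F, A, B]
After 3 (reverse(4, 8)): [J, I, E, H, A, F, G, C, D, B]
After 4 (swap(9, 4)): [J, I, E, H, B, F, G, C, D, A]
After 5 (swap(7, 6)): [J, I, E, H, B, F, C, G, D, A]
After 6 (rotate_left(5, 9, k=2)): [J, I, E, H, B, G, D, A, F, C]
After 7 (rotate_left(3, 8, k=2)): [J, I, E, G, D, A, F, H, B, C]
After 8 (swap(1, 2)): [J, E, I, G, D, A, F, H, B, C]
After 9 (rotate_left(3, 8, k=4)): [J, E, I, H, B, G, D, A, F, C]
After 10 (swap(6, 5)): [J, E, I, H, B, D, G, A, F, C]

Answer: [J, E, I, H, B, D, G, A, F, C]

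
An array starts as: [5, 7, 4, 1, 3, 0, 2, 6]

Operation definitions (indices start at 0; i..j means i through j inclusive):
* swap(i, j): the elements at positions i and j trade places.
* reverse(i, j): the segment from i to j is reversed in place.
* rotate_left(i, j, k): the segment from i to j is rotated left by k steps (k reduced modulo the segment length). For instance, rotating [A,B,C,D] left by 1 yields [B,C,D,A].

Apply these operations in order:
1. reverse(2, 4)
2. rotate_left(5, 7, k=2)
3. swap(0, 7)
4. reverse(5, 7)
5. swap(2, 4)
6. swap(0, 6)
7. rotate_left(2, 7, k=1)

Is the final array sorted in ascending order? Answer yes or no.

Answer: no

Derivation:
After 1 (reverse(2, 4)): [5, 7, 3, 1, 4, 0, 2, 6]
After 2 (rotate_left(5, 7, k=2)): [5, 7, 3, 1, 4, 6, 0, 2]
After 3 (swap(0, 7)): [2, 7, 3, 1, 4, 6, 0, 5]
After 4 (reverse(5, 7)): [2, 7, 3, 1, 4, 5, 0, 6]
After 5 (swap(2, 4)): [2, 7, 4, 1, 3, 5, 0, 6]
After 6 (swap(0, 6)): [0, 7, 4, 1, 3, 5, 2, 6]
After 7 (rotate_left(2, 7, k=1)): [0, 7, 1, 3, 5, 2, 6, 4]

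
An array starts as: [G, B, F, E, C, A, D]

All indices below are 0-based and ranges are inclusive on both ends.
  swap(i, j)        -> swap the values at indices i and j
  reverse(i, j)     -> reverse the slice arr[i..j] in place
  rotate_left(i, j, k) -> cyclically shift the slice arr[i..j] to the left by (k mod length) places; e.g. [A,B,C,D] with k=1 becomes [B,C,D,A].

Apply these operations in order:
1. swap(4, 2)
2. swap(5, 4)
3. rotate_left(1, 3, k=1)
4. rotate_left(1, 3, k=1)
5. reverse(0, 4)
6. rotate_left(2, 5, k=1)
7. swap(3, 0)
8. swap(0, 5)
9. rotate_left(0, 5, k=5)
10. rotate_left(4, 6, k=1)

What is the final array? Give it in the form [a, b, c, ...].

After 1 (swap(4, 2)): [G, B, C, E, F, A, D]
After 2 (swap(5, 4)): [G, B, C, E, A, F, D]
After 3 (rotate_left(1, 3, k=1)): [G, C, E, B, A, F, D]
After 4 (rotate_left(1, 3, k=1)): [G, E, B, C, A, F, D]
After 5 (reverse(0, 4)): [A, C, B, E, G, F, D]
After 6 (rotate_left(2, 5, k=1)): [A, C, E, G, F, B, D]
After 7 (swap(3, 0)): [G, C, E, A, F, B, D]
After 8 (swap(0, 5)): [B, C, E, A, F, G, D]
After 9 (rotate_left(0, 5, k=5)): [G, B, C, E, A, F, D]
After 10 (rotate_left(4, 6, k=1)): [G, B, C, E, F, D, A]

Answer: [G, B, C, E, F, D, A]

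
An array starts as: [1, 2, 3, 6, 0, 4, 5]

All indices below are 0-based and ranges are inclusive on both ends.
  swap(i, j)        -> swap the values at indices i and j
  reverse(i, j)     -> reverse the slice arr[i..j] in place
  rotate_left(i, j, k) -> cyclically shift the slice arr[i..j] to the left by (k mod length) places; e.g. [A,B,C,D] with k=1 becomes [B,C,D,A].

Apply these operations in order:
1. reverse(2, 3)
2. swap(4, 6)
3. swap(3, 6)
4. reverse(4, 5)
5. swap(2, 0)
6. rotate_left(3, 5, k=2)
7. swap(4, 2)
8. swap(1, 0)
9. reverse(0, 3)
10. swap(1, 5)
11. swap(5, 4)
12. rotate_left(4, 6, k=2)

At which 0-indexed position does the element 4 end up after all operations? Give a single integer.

After 1 (reverse(2, 3)): [1, 2, 6, 3, 0, 4, 5]
After 2 (swap(4, 6)): [1, 2, 6, 3, 5, 4, 0]
After 3 (swap(3, 6)): [1, 2, 6, 0, 5, 4, 3]
After 4 (reverse(4, 5)): [1, 2, 6, 0, 4, 5, 3]
After 5 (swap(2, 0)): [6, 2, 1, 0, 4, 5, 3]
After 6 (rotate_left(3, 5, k=2)): [6, 2, 1, 5, 0, 4, 3]
After 7 (swap(4, 2)): [6, 2, 0, 5, 1, 4, 3]
After 8 (swap(1, 0)): [2, 6, 0, 5, 1, 4, 3]
After 9 (reverse(0, 3)): [5, 0, 6, 2, 1, 4, 3]
After 10 (swap(1, 5)): [5, 4, 6, 2, 1, 0, 3]
After 11 (swap(5, 4)): [5, 4, 6, 2, 0, 1, 3]
After 12 (rotate_left(4, 6, k=2)): [5, 4, 6, 2, 3, 0, 1]

Answer: 1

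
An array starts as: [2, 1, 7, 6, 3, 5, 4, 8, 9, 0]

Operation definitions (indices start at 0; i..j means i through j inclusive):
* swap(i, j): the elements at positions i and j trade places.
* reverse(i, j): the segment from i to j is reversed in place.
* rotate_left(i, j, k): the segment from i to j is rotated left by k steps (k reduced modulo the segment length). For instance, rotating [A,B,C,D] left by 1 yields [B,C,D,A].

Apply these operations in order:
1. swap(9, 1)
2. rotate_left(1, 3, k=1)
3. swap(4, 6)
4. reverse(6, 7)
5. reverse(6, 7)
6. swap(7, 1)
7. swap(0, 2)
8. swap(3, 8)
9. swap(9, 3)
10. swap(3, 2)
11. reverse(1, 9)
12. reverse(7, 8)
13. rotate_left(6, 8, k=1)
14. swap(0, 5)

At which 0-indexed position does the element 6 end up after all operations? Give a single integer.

After 1 (swap(9, 1)): [2, 0, 7, 6, 3, 5, 4, 8, 9, 1]
After 2 (rotate_left(1, 3, k=1)): [2, 7, 6, 0, 3, 5, 4, 8, 9, 1]
After 3 (swap(4, 6)): [2, 7, 6, 0, 4, 5, 3, 8, 9, 1]
After 4 (reverse(6, 7)): [2, 7, 6, 0, 4, 5, 8, 3, 9, 1]
After 5 (reverse(6, 7)): [2, 7, 6, 0, 4, 5, 3, 8, 9, 1]
After 6 (swap(7, 1)): [2, 8, 6, 0, 4, 5, 3, 7, 9, 1]
After 7 (swap(0, 2)): [6, 8, 2, 0, 4, 5, 3, 7, 9, 1]
After 8 (swap(3, 8)): [6, 8, 2, 9, 4, 5, 3, 7, 0, 1]
After 9 (swap(9, 3)): [6, 8, 2, 1, 4, 5, 3, 7, 0, 9]
After 10 (swap(3, 2)): [6, 8, 1, 2, 4, 5, 3, 7, 0, 9]
After 11 (reverse(1, 9)): [6, 9, 0, 7, 3, 5, 4, 2, 1, 8]
After 12 (reverse(7, 8)): [6, 9, 0, 7, 3, 5, 4, 1, 2, 8]
After 13 (rotate_left(6, 8, k=1)): [6, 9, 0, 7, 3, 5, 1, 2, 4, 8]
After 14 (swap(0, 5)): [5, 9, 0, 7, 3, 6, 1, 2, 4, 8]

Answer: 5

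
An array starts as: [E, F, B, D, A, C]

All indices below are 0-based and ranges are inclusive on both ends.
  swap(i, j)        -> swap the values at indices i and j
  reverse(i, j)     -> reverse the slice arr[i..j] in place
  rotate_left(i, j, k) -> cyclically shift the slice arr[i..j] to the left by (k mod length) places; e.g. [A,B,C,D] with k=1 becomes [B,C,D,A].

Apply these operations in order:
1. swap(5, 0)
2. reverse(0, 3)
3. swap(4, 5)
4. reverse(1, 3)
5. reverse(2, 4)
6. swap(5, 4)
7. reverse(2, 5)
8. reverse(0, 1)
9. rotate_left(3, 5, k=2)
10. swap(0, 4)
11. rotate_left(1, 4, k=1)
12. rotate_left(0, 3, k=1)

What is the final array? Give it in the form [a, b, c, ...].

After 1 (swap(5, 0)): [C, F, B, D, A, E]
After 2 (reverse(0, 3)): [D, B, F, C, A, E]
After 3 (swap(4, 5)): [D, B, F, C, E, A]
After 4 (reverse(1, 3)): [D, C, F, B, E, A]
After 5 (reverse(2, 4)): [D, C, E, B, F, A]
After 6 (swap(5, 4)): [D, C, E, B, A, F]
After 7 (reverse(2, 5)): [D, C, F, A, B, E]
After 8 (reverse(0, 1)): [C, D, F, A, B, E]
After 9 (rotate_left(3, 5, k=2)): [C, D, F, E, A, B]
After 10 (swap(0, 4)): [A, D, F, E, C, B]
After 11 (rotate_left(1, 4, k=1)): [A, F, E, C, D, B]
After 12 (rotate_left(0, 3, k=1)): [F, E, C, A, D, B]

Answer: [F, E, C, A, D, B]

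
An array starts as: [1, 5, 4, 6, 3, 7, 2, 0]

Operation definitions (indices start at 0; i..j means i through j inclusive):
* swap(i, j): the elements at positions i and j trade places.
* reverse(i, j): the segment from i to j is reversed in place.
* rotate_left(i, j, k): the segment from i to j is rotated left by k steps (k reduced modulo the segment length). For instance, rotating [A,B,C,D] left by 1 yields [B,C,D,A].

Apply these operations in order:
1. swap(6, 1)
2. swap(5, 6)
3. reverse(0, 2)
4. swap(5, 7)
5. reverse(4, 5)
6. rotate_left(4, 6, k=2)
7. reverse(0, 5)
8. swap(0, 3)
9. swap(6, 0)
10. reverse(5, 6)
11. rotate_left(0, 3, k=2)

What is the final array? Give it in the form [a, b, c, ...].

Answer: [6, 0, 3, 7, 2, 1, 4, 5]

Derivation:
After 1 (swap(6, 1)): [1, 2, 4, 6, 3, 7, 5, 0]
After 2 (swap(5, 6)): [1, 2, 4, 6, 3, 5, 7, 0]
After 3 (reverse(0, 2)): [4, 2, 1, 6, 3, 5, 7, 0]
After 4 (swap(5, 7)): [4, 2, 1, 6, 3, 0, 7, 5]
After 5 (reverse(4, 5)): [4, 2, 1, 6, 0, 3, 7, 5]
After 6 (rotate_left(4, 6, k=2)): [4, 2, 1, 6, 7, 0, 3, 5]
After 7 (reverse(0, 5)): [0, 7, 6, 1, 2, 4, 3, 5]
After 8 (swap(0, 3)): [1, 7, 6, 0, 2, 4, 3, 5]
After 9 (swap(6, 0)): [3, 7, 6, 0, 2, 4, 1, 5]
After 10 (reverse(5, 6)): [3, 7, 6, 0, 2, 1, 4, 5]
After 11 (rotate_left(0, 3, k=2)): [6, 0, 3, 7, 2, 1, 4, 5]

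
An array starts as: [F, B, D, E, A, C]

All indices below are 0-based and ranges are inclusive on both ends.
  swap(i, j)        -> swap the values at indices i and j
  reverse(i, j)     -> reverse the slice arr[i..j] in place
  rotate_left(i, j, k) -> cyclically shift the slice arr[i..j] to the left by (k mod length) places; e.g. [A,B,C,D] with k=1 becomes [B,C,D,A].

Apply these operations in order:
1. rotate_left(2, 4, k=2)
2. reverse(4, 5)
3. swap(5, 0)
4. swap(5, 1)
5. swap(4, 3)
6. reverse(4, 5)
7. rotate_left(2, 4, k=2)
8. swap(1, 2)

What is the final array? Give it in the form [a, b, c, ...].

After 1 (rotate_left(2, 4, k=2)): [F, B, A, D, E, C]
After 2 (reverse(4, 5)): [F, B, A, D, C, E]
After 3 (swap(5, 0)): [E, B, A, D, C, F]
After 4 (swap(5, 1)): [E, F, A, D, C, B]
After 5 (swap(4, 3)): [E, F, A, C, D, B]
After 6 (reverse(4, 5)): [E, F, A, C, B, D]
After 7 (rotate_left(2, 4, k=2)): [E, F, B, A, C, D]
After 8 (swap(1, 2)): [E, B, F, A, C, D]

Answer: [E, B, F, A, C, D]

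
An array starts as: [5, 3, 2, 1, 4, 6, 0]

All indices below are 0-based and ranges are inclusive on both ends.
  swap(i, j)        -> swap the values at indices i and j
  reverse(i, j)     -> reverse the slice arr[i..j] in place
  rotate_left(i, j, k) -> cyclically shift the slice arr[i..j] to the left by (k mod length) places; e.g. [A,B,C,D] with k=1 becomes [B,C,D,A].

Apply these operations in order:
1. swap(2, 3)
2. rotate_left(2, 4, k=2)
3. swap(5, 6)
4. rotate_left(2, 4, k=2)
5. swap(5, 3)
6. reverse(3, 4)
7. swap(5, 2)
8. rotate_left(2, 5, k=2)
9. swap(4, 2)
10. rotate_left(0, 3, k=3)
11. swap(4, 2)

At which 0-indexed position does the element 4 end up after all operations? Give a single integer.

After 1 (swap(2, 3)): [5, 3, 1, 2, 4, 6, 0]
After 2 (rotate_left(2, 4, k=2)): [5, 3, 4, 1, 2, 6, 0]
After 3 (swap(5, 6)): [5, 3, 4, 1, 2, 0, 6]
After 4 (rotate_left(2, 4, k=2)): [5, 3, 2, 4, 1, 0, 6]
After 5 (swap(5, 3)): [5, 3, 2, 0, 1, 4, 6]
After 6 (reverse(3, 4)): [5, 3, 2, 1, 0, 4, 6]
After 7 (swap(5, 2)): [5, 3, 4, 1, 0, 2, 6]
After 8 (rotate_left(2, 5, k=2)): [5, 3, 0, 2, 4, 1, 6]
After 9 (swap(4, 2)): [5, 3, 4, 2, 0, 1, 6]
After 10 (rotate_left(0, 3, k=3)): [2, 5, 3, 4, 0, 1, 6]
After 11 (swap(4, 2)): [2, 5, 0, 4, 3, 1, 6]

Answer: 3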